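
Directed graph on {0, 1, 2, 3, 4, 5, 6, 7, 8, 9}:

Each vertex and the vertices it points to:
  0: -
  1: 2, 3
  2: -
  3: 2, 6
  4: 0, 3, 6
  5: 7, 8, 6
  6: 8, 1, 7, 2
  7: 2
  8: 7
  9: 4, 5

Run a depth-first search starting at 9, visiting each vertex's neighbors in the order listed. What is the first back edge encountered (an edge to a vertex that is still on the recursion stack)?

DFS from 9 (visiting each vertex's neighbors in the order listed); mark gray on enter, black on exit:
9 gray
  4 gray
    0 gray
    0 black
    3 gray
      2 gray
      2 black
      6 gray
        8 gray
          7 gray
            7→2: 2 black — skip
          7 black
        8 black
        1 gray
          1→2: 2 black — skip
          1→3: 3 is gray → back edge
First back edge: 1 → 3.

1->3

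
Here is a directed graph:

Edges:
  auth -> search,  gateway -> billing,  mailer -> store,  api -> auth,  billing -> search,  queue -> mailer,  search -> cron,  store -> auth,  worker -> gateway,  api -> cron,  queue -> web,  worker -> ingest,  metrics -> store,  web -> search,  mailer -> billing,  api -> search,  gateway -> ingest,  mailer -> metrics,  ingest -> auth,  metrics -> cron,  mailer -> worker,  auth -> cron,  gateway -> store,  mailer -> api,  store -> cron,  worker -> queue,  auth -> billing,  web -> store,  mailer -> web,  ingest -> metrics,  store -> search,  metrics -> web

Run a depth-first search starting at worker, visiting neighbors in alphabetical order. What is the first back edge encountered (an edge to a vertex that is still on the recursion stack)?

mailer->worker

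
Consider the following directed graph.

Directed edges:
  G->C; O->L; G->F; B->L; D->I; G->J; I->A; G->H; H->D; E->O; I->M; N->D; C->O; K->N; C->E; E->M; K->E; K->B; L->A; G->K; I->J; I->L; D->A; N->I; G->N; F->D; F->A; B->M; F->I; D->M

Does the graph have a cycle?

No

DFS with white/gray/black marking, starting from I:
I gray
  M gray
  M black
  L gray
    A gray
    A black
  L black
  I→A: A black — skip
  J gray
  J black
I black
B gray
  B→M: M black — skip
  B→L: L black — skip
B black
C gray
  O gray
    O→L: L black — skip
  O black
  E gray
    E→O: O black — skip
    E→M: M black — skip
  E black
C black
D gray
  D→M: M black — skip
  D→I: I black — skip
  D→A: A black — skip
D black
F gray
  F→I: I black — skip
  F→D: D black — skip
  F→A: A black — skip
F black
G gray
  G→J: J black — skip
  G→C: C black — skip
  G→F: F black — skip
  N gray
    N→I: I black — skip
    N→D: D black — skip
  N black
  H gray
    H→D: D black — skip
  H black
  K gray
    K→E: E black — skip
    K→N: N black — skip
    K→B: B black — skip
  K black
G black
Every edge goes to a white or black vertex — no back edge, so the graph is acyclic.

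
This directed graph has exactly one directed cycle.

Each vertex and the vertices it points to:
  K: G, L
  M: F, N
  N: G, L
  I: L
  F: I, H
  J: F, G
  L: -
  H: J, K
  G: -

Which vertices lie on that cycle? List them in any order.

F, H, J

DFS with gray/black marking from F:
F gray
  I gray
    L gray
    L black
  I black
  H gray
    J gray
      J→F: F is gray → back edge
Back edge closes the cycle F → H → J → F; its vertices are {F, H, J}.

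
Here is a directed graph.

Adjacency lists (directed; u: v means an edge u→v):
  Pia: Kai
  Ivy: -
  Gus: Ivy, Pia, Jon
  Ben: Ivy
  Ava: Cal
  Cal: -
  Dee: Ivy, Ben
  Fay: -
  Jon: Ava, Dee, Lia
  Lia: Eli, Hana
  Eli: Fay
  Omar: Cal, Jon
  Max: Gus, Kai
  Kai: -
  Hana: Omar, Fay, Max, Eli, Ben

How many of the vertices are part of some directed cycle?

6

A vertex is on a directed cycle iff it belongs to a strongly connected component of size ≥ 2 (or has a self-loop).
The vertices on cycles are {Gus, Jon, Lia, Max, Hana, Omar} — 6 in total.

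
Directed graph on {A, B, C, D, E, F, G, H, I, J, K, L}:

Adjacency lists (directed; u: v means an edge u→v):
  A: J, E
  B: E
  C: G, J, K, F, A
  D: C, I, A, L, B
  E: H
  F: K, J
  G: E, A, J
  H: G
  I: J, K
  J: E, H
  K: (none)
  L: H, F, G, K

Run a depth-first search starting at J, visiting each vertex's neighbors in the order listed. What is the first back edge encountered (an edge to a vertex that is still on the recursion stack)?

DFS from J (visiting each vertex's neighbors in the order listed); mark gray on enter, black on exit:
J gray
  E gray
    H gray
      G gray
        G→E: E is gray → back edge
First back edge: G → E.

G→E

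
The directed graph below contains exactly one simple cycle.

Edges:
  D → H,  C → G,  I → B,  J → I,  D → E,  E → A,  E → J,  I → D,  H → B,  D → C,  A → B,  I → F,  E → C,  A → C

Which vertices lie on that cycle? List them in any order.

D, E, I, J

DFS with gray/black marking from D:
D gray
  E gray
    A gray
      B gray
      B black
      C gray
        G gray
        G black
      C black
    A black
    E→C: C black — skip
    J gray
      I gray
        I→B: B black — skip
        I→D: D is gray → back edge
Back edge closes the cycle D → E → J → I → D; its vertices are {D, E, I, J}.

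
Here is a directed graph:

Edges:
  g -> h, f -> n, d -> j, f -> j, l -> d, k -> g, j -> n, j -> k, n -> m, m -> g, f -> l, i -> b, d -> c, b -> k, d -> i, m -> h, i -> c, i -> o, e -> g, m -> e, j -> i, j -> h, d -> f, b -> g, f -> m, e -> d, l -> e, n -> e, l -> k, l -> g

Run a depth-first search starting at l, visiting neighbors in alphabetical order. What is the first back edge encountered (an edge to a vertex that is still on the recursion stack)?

DFS from l (visiting neighbors in alphabetical order); mark gray on enter, black on exit:
l gray
  d gray
    c gray
    c black
    f gray
      j gray
        h gray
        h black
        i gray
          b gray
            g gray
              g→h: h black — skip
            g black
            k gray
              k→g: g black — skip
            k black
          b black
          i→c: c black — skip
          o gray
          o black
        i black
        j→k: k black — skip
        n gray
          e gray
            e→d: d is gray → back edge
First back edge: e → d.

e→d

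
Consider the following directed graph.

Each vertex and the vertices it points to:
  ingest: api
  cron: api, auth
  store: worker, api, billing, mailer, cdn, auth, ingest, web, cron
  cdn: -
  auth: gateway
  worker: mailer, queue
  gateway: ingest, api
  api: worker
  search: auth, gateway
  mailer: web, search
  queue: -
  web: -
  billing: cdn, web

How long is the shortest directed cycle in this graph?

For each vertex v, BFS finds the shortest path from v back to v.
The shortest such closed walk is worker → mailer → search → gateway → api → worker, length 5.

5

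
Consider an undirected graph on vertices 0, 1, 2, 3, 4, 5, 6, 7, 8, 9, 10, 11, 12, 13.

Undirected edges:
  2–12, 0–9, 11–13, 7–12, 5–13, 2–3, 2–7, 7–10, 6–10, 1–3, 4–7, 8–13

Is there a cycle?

Yes

DFS, tracking each vertex's parent; an edge to a visited non-parent vertex closes a cycle.
Start from 4:
visit 4 (parent –)
  visit 7 (parent 4)
    visit 12 (parent 7)
      visit 2 (parent 12)
        2–7: 7 visited and ≠ parent → cycle
Cycle: 7 – 12 – 2 – 7.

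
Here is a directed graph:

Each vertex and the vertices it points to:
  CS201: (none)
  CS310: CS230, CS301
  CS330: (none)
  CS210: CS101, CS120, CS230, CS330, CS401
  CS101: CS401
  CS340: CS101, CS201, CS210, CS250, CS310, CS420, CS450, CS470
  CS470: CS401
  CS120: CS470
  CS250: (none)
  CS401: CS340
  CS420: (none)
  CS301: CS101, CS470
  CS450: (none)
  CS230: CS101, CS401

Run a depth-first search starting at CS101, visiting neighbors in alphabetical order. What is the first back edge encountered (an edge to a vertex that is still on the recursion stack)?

DFS from CS101 (visiting neighbors in alphabetical order); mark gray on enter, black on exit:
CS101 gray
  CS401 gray
    CS340 gray
      CS340→CS101: CS101 is gray → back edge
First back edge: CS340 → CS101.

CS340→CS101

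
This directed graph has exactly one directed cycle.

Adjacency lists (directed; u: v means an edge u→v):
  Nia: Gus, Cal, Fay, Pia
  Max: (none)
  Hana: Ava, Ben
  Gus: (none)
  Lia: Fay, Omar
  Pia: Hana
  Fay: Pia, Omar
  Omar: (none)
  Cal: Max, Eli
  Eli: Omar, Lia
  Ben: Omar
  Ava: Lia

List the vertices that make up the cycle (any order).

DFS with gray/black marking from Fay:
Fay gray
  Pia gray
    Hana gray
      Ava gray
        Lia gray
          Lia→Fay: Fay is gray → back edge
Back edge closes the cycle Fay → Pia → Hana → Ava → Lia → Fay; its vertices are {Ava, Fay, Lia, Pia, Hana}.

Ava, Fay, Lia, Pia, Hana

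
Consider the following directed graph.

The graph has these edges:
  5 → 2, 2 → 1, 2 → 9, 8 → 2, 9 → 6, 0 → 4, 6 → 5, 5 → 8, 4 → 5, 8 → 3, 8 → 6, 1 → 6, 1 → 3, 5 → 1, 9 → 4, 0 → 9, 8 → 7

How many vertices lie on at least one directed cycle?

A vertex is on a directed cycle iff it belongs to a strongly connected component of size ≥ 2 (or has a self-loop).
The vertices on cycles are {1, 2, 4, 5, 6, 8, 9} — 7 in total.

7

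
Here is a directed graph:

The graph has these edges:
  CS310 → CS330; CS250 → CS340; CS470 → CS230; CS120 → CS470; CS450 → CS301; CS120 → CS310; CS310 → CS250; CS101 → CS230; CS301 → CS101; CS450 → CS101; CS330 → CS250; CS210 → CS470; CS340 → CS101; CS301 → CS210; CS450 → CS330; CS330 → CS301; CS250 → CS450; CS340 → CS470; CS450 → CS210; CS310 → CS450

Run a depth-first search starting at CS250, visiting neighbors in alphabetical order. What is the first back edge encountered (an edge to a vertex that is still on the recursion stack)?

CS330->CS250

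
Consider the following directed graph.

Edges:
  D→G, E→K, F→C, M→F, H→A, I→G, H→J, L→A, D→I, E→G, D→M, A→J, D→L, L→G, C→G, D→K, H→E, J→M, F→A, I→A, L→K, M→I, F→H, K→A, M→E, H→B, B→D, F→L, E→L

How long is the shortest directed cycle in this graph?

4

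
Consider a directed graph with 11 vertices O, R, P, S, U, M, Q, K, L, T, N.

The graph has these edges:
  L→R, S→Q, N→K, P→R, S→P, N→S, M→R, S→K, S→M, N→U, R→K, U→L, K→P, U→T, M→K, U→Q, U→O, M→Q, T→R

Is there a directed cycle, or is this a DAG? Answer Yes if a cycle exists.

DFS with white/gray/black marking, starting from K:
K gray
  P gray
    R gray
      R→K: K is gray → back edge
Back edge found, so a cycle exists: K → P → R → K.

Yes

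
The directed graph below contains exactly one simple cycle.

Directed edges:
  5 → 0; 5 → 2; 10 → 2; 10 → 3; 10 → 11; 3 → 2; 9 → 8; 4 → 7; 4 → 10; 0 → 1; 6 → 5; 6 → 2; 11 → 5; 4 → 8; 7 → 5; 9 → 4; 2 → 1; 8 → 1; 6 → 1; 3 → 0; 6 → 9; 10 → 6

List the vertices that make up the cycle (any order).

4, 6, 9, 10

DFS with gray/black marking from 9:
9 gray
  8 gray
    1 gray
    1 black
  8 black
  4 gray
    7 gray
      5 gray
        2 gray
          2→1: 1 black — skip
        2 black
        0 gray
          0→1: 1 black — skip
        0 black
      5 black
    7 black
    4→8: 8 black — skip
    10 gray
      10→2: 2 black — skip
      3 gray
        3→0: 0 black — skip
        3→2: 2 black — skip
      3 black
      6 gray
        6→9: 9 is gray → back edge
Back edge closes the cycle 9 → 4 → 10 → 6 → 9; its vertices are {4, 6, 9, 10}.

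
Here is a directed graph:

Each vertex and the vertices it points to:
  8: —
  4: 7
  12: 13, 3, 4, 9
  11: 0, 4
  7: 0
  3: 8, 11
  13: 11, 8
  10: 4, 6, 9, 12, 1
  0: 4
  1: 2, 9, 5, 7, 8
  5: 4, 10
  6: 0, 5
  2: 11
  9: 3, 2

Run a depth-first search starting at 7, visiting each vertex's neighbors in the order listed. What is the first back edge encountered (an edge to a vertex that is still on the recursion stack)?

4→7

DFS from 7 (visiting each vertex's neighbors in the order listed); mark gray on enter, black on exit:
7 gray
  0 gray
    4 gray
      4→7: 7 is gray → back edge
First back edge: 4 → 7.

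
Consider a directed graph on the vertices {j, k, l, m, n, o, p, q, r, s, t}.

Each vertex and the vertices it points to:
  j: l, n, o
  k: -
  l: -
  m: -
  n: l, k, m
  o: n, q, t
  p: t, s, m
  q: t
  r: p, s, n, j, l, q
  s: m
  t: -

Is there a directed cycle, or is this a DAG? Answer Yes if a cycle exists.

No

DFS with white/gray/black marking, starting from n:
n gray
  l gray
  l black
  k gray
  k black
  m gray
  m black
n black
j gray
  j→l: l black — skip
  j→n: n black — skip
  o gray
    o→n: n black — skip
    q gray
      t gray
      t black
    q black
    o→t: t black — skip
  o black
j black
p gray
  p→t: t black — skip
  s gray
    s→m: m black — skip
  s black
  p→m: m black — skip
p black
r gray
  r→p: p black — skip
  r→s: s black — skip
  r→n: n black — skip
  r→j: j black — skip
  r→l: l black — skip
  r→q: q black — skip
r black
Every edge goes to a white or black vertex — no back edge, so the graph is acyclic.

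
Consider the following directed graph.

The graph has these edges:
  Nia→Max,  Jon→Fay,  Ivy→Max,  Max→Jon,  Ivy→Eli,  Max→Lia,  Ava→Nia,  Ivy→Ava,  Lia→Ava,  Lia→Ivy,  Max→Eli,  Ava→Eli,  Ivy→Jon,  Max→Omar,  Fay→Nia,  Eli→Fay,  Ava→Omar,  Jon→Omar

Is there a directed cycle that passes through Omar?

No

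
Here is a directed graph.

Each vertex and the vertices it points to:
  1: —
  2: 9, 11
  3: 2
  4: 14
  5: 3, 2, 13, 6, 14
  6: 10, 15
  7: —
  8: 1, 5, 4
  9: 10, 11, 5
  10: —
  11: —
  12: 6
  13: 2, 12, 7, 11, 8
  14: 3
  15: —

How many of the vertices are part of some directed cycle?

8

A vertex is on a directed cycle iff it belongs to a strongly connected component of size ≥ 2 (or has a self-loop).
The vertices on cycles are {2, 3, 4, 5, 8, 9, 13, 14} — 8 in total.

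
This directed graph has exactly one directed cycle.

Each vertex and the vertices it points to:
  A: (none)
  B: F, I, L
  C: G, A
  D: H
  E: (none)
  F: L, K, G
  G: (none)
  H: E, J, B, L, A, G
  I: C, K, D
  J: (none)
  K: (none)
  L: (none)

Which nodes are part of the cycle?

B, D, H, I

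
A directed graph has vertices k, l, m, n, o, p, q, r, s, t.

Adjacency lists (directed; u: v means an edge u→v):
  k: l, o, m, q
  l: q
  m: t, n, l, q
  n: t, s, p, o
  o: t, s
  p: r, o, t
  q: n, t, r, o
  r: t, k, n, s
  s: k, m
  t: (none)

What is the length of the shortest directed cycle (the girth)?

For each vertex v, BFS finds the shortest path from v back to v.
The shortest such closed walk is r → n → p → r, length 3.

3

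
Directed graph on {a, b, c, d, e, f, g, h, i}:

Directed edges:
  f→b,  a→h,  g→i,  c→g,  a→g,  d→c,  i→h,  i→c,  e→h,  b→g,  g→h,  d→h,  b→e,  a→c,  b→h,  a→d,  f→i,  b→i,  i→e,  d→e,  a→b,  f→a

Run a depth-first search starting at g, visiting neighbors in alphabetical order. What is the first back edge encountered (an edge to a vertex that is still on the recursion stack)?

DFS from g (visiting neighbors in alphabetical order); mark gray on enter, black on exit:
g gray
  h gray
  h black
  i gray
    c gray
      c→g: g is gray → back edge
First back edge: c → g.

c→g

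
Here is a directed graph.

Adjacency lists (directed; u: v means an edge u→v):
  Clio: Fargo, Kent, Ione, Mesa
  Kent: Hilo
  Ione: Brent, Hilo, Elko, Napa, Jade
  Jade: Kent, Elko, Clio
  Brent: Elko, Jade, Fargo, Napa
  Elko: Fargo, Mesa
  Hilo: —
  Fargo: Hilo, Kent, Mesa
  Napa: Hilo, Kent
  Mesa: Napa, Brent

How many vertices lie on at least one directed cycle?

7

A vertex is on a directed cycle iff it belongs to a strongly connected component of size ≥ 2 (or has a self-loop).
The vertices on cycles are {Clio, Elko, Ione, Jade, Mesa, Brent, Fargo} — 7 in total.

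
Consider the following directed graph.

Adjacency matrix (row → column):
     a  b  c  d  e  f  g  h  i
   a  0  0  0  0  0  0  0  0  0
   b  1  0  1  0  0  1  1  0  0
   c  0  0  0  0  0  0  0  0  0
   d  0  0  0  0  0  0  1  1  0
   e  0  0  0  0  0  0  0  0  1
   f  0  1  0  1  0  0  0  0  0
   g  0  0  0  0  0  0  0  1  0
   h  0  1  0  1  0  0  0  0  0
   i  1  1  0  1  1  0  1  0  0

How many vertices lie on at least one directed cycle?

7

A vertex is on a directed cycle iff it belongs to a strongly connected component of size ≥ 2 (or has a self-loop).
The vertices on cycles are {b, d, e, f, g, h, i} — 7 in total.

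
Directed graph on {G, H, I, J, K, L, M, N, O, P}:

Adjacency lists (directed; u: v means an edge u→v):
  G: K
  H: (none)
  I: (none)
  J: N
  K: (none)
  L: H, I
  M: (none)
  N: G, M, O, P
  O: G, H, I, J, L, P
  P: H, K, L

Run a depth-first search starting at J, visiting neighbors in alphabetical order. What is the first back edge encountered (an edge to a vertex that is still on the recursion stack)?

O->J

DFS from J (visiting neighbors in alphabetical order); mark gray on enter, black on exit:
J gray
  N gray
    G gray
      K gray
      K black
    G black
    M gray
    M black
    O gray
      O→G: G black — skip
      H gray
      H black
      I gray
      I black
      O→J: J is gray → back edge
First back edge: O → J.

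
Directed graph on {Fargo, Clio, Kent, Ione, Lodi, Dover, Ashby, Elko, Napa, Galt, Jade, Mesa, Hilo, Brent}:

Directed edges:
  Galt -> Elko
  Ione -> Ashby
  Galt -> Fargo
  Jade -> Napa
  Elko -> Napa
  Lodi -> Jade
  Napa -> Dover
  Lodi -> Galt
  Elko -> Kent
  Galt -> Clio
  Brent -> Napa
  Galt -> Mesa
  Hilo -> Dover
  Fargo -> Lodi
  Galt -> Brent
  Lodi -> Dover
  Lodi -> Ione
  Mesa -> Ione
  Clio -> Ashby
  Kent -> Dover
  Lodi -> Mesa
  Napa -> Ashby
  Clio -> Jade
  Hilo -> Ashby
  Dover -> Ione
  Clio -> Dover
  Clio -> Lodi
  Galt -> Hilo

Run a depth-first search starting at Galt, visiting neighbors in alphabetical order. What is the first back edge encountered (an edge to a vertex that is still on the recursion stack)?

DFS from Galt (visiting neighbors in alphabetical order); mark gray on enter, black on exit:
Galt gray
  Brent gray
    Napa gray
      Ashby gray
      Ashby black
      Dover gray
        Ione gray
          Ione→Ashby: Ashby black — skip
        Ione black
      Dover black
    Napa black
  Brent black
  Clio gray
    Clio→Ashby: Ashby black — skip
    Clio→Dover: Dover black — skip
    Jade gray
      Jade→Napa: Napa black — skip
    Jade black
    Lodi gray
      Lodi→Dover: Dover black — skip
      Lodi→Galt: Galt is gray → back edge
First back edge: Lodi → Galt.

Lodi→Galt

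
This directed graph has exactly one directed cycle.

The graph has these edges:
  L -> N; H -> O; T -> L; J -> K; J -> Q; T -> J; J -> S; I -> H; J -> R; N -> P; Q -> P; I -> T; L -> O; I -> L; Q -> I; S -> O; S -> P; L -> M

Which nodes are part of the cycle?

I, J, Q, T

DFS with gray/black marking from J:
J gray
  R gray
  R black
  S gray
    P gray
    P black
    O gray
    O black
  S black
  Q gray
    Q→P: P black — skip
    I gray
      L gray
        N gray
          N→P: P black — skip
        N black
        M gray
        M black
        L→O: O black — skip
      L black
      T gray
        T→L: L black — skip
        T→J: J is gray → back edge
Back edge closes the cycle J → Q → I → T → J; its vertices are {I, J, Q, T}.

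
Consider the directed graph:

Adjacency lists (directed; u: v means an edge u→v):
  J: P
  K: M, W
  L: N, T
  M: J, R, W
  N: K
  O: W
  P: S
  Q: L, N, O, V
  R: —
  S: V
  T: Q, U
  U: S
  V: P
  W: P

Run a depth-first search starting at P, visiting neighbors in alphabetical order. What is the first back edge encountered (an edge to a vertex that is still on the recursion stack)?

V→P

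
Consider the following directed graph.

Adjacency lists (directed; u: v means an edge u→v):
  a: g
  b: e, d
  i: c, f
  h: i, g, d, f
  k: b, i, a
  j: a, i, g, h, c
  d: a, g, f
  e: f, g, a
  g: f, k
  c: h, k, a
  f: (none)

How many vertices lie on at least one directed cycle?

9

A vertex is on a directed cycle iff it belongs to a strongly connected component of size ≥ 2 (or has a self-loop).
The vertices on cycles are {a, b, c, d, e, g, h, i, k} — 9 in total.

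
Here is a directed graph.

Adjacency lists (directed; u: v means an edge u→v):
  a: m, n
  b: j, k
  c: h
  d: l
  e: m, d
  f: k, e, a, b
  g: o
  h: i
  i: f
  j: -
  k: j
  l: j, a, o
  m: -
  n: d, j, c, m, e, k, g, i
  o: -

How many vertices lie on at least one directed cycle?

A vertex is on a directed cycle iff it belongs to a strongly connected component of size ≥ 2 (or has a self-loop).
The vertices on cycles are {a, c, d, e, f, h, i, l, n} — 9 in total.

9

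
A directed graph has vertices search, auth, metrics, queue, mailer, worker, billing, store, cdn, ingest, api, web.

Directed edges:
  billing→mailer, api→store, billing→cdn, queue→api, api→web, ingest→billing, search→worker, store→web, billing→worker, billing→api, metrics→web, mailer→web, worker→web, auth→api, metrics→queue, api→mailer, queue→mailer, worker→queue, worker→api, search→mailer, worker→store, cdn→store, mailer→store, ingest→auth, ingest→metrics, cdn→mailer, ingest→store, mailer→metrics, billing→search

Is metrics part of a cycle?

Yes

metrics is on a cycle iff metrics can reach itself via ≥1 edge.
metrics → queue → mailer → metrics — yes.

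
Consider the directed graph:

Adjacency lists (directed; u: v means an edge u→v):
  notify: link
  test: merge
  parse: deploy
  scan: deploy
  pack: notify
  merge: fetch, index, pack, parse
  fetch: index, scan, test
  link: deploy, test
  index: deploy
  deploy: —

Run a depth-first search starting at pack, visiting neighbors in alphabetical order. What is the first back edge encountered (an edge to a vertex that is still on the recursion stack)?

fetch->test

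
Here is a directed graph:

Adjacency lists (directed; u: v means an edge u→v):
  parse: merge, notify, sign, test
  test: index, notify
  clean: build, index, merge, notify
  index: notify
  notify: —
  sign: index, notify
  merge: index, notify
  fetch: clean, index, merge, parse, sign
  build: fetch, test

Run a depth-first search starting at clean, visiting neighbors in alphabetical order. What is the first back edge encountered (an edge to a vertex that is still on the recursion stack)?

fetch->clean

DFS from clean (visiting neighbors in alphabetical order); mark gray on enter, black on exit:
clean gray
  build gray
    fetch gray
      fetch→clean: clean is gray → back edge
First back edge: fetch → clean.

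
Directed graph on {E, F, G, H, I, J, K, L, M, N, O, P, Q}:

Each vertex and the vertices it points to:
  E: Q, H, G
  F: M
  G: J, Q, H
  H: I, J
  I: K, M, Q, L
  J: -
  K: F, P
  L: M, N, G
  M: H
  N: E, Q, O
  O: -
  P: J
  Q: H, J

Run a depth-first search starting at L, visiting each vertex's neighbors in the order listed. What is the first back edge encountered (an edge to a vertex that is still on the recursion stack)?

DFS from L (visiting each vertex's neighbors in the order listed); mark gray on enter, black on exit:
L gray
  M gray
    H gray
      I gray
        K gray
          F gray
            F→M: M is gray → back edge
First back edge: F → M.

F->M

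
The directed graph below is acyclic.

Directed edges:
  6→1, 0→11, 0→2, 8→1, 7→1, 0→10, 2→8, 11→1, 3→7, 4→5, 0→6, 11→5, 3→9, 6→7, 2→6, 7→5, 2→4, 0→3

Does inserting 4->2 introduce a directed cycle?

Adding 4→2 creates a cycle iff 2 can already reach 4.
Path from 2: 2 → 4.
So 2 → … → 4 → 2 is a cycle.

Yes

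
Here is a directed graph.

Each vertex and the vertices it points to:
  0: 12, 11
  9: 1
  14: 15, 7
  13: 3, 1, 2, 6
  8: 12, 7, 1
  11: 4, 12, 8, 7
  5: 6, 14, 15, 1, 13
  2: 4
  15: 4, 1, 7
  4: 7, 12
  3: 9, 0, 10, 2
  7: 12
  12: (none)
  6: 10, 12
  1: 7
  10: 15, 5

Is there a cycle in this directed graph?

DFS with white/gray/black marking, starting from 10:
10 gray
  15 gray
    4 gray
      7 gray
        12 gray
        12 black
      7 black
      4→12: 12 black — skip
    4 black
    1 gray
      1→7: 7 black — skip
    1 black
    15→7: 7 black — skip
  15 black
  5 gray
    6 gray
      6→10: 10 is gray → back edge
Back edge found, so a cycle exists: 10 → 5 → 6 → 10.

Yes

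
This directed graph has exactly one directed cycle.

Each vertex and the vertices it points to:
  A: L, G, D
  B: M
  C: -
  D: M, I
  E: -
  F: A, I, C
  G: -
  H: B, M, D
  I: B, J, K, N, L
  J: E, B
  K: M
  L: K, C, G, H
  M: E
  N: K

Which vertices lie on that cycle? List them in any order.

D, H, I, L

DFS with gray/black marking from L:
L gray
  K gray
    M gray
      E gray
      E black
    M black
  K black
  C gray
  C black
  G gray
  G black
  H gray
    B gray
      B→M: M black — skip
    B black
    H→M: M black — skip
    D gray
      D→M: M black — skip
      I gray
        I→B: B black — skip
        J gray
          J→E: E black — skip
          J→B: B black — skip
        J black
        I→K: K black — skip
        N gray
          N→K: K black — skip
        N black
        I→L: L is gray → back edge
Back edge closes the cycle L → H → D → I → L; its vertices are {D, H, I, L}.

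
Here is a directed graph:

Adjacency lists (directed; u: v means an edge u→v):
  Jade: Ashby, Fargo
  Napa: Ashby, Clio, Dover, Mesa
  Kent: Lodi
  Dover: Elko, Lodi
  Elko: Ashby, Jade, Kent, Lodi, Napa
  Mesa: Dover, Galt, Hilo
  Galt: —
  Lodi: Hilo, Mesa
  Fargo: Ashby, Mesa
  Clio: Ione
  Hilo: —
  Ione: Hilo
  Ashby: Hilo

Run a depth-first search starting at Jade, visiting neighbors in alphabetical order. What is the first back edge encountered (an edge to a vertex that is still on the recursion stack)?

Elko→Jade

DFS from Jade (visiting neighbors in alphabetical order); mark gray on enter, black on exit:
Jade gray
  Ashby gray
    Hilo gray
    Hilo black
  Ashby black
  Fargo gray
    Fargo→Ashby: Ashby black — skip
    Mesa gray
      Dover gray
        Elko gray
          Elko→Ashby: Ashby black — skip
          Elko→Jade: Jade is gray → back edge
First back edge: Elko → Jade.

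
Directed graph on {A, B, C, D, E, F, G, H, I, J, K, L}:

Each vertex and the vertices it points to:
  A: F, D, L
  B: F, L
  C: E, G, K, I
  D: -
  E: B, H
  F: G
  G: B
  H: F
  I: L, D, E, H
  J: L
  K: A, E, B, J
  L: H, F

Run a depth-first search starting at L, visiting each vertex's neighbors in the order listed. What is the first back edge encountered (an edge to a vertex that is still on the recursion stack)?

DFS from L (visiting each vertex's neighbors in the order listed); mark gray on enter, black on exit:
L gray
  H gray
    F gray
      G gray
        B gray
          B→F: F is gray → back edge
First back edge: B → F.

B→F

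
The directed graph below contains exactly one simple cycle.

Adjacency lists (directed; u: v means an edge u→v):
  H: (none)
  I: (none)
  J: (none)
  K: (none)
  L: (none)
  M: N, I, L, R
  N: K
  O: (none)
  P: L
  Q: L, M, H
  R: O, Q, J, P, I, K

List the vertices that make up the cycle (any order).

M, Q, R

DFS with gray/black marking from M:
M gray
  N gray
    K gray
    K black
  N black
  I gray
  I black
  L gray
  L black
  R gray
    O gray
    O black
    Q gray
      Q→L: L black — skip
      Q→M: M is gray → back edge
Back edge closes the cycle M → R → Q → M; its vertices are {M, Q, R}.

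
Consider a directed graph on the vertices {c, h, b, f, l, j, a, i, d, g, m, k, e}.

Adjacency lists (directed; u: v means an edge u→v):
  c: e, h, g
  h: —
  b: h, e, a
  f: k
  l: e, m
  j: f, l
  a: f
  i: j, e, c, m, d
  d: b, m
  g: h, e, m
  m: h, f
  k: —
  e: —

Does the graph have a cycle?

DFS with white/gray/black marking, starting from m:
m gray
  h gray
  h black
  f gray
    k gray
    k black
  f black
m black
c gray
  e gray
  e black
  c→h: h black — skip
  g gray
    g→h: h black — skip
    g→e: e black — skip
    g→m: m black — skip
  g black
c black
b gray
  b→h: h black — skip
  b→e: e black — skip
  a gray
    a→f: f black — skip
  a black
b black
l gray
  l→e: e black — skip
  l→m: m black — skip
l black
j gray
  j→f: f black — skip
  j→l: l black — skip
j black
i gray
  i→j: j black — skip
  i→e: e black — skip
  i→c: c black — skip
  i→m: m black — skip
  d gray
    d→b: b black — skip
    d→m: m black — skip
  d black
i black
Every edge goes to a white or black vertex — no back edge, so the graph is acyclic.

No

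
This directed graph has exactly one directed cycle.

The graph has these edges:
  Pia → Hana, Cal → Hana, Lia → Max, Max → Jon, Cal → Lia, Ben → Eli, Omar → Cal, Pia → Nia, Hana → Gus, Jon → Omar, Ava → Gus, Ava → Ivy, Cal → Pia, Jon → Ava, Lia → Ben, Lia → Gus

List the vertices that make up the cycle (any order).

Cal, Jon, Lia, Max, Omar

DFS with gray/black marking from Lia:
Lia gray
  Ben gray
    Eli gray
    Eli black
  Ben black
  Gus gray
  Gus black
  Max gray
    Jon gray
      Omar gray
        Cal gray
          Pia gray
            Nia gray
            Nia black
            Hana gray
              Hana→Gus: Gus black — skip
            Hana black
          Pia black
          Cal→Hana: Hana black — skip
          Cal→Lia: Lia is gray → back edge
Back edge closes the cycle Lia → Max → Jon → Omar → Cal → Lia; its vertices are {Cal, Jon, Lia, Max, Omar}.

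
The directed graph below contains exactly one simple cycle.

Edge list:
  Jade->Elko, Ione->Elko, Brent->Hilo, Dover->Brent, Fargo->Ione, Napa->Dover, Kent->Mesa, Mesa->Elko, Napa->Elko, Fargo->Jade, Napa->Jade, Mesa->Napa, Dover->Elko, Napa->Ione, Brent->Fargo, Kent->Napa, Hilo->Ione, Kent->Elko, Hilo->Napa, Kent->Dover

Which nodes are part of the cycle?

DFS with gray/black marking from Dover:
Dover gray
  Elko gray
  Elko black
  Brent gray
    Hilo gray
      Ione gray
        Ione→Elko: Elko black — skip
      Ione black
      Napa gray
        Napa→Ione: Ione black — skip
        Jade gray
          Jade→Elko: Elko black — skip
        Jade black
        Napa→Dover: Dover is gray → back edge
Back edge closes the cycle Dover → Brent → Hilo → Napa → Dover; its vertices are {Hilo, Napa, Brent, Dover}.

Hilo, Napa, Brent, Dover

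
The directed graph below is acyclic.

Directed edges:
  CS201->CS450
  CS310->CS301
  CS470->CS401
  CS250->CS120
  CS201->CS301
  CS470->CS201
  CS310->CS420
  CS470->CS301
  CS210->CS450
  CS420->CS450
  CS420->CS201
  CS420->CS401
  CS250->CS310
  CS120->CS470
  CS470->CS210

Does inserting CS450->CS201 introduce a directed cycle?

Adding CS450→CS201 creates a cycle iff CS201 can already reach CS450.
Path from CS201: CS201 → CS450.
So CS201 → … → CS450 → CS201 is a cycle.

Yes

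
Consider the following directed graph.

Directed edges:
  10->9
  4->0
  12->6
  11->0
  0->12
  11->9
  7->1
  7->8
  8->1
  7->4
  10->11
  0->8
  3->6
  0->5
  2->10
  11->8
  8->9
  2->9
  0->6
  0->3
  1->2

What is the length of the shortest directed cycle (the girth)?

5

For each vertex v, BFS finds the shortest path from v back to v.
The shortest such closed walk is 1 → 2 → 10 → 11 → 8 → 1, length 5.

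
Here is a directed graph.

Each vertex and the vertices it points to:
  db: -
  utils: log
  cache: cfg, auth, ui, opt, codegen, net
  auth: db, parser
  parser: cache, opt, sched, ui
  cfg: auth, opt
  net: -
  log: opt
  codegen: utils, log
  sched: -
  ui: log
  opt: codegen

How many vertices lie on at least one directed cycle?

8

A vertex is on a directed cycle iff it belongs to a strongly connected component of size ≥ 2 (or has a self-loop).
The vertices on cycles are {cfg, log, opt, auth, cache, utils, parser, codegen} — 8 in total.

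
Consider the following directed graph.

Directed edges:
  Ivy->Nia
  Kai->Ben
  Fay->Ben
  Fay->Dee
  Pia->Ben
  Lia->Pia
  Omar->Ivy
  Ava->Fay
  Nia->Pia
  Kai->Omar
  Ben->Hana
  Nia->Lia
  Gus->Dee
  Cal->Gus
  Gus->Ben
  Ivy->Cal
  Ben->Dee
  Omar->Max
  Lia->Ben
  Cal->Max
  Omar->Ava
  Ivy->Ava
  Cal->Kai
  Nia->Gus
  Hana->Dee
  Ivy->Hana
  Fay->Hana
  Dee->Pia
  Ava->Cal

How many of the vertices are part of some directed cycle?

9

A vertex is on a directed cycle iff it belongs to a strongly connected component of size ≥ 2 (or has a self-loop).
The vertices on cycles are {Ava, Ben, Cal, Dee, Ivy, Kai, Pia, Hana, Omar} — 9 in total.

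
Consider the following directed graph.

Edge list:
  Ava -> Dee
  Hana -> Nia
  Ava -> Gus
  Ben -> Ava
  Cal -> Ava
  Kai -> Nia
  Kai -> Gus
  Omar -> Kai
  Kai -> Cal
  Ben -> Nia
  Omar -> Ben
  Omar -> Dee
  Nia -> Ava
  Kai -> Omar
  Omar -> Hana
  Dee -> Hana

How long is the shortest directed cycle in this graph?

2

For each vertex v, BFS finds the shortest path from v back to v.
The shortest such closed walk is Omar → Kai → Omar, length 2.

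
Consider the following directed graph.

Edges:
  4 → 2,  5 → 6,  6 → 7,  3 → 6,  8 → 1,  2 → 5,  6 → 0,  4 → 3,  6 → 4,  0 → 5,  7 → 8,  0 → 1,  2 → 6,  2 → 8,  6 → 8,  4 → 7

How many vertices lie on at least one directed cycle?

A vertex is on a directed cycle iff it belongs to a strongly connected component of size ≥ 2 (or has a self-loop).
The vertices on cycles are {0, 2, 3, 4, 5, 6} — 6 in total.

6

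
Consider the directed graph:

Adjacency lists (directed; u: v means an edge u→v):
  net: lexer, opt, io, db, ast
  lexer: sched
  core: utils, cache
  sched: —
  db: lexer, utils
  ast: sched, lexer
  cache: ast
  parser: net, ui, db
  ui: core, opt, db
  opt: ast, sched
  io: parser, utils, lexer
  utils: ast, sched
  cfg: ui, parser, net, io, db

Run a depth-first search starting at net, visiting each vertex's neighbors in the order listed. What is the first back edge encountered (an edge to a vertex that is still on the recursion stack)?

DFS from net (visiting each vertex's neighbors in the order listed); mark gray on enter, black on exit:
net gray
  lexer gray
    sched gray
    sched black
  lexer black
  opt gray
    ast gray
      ast→sched: sched black — skip
      ast→lexer: lexer black — skip
    ast black
    opt→sched: sched black — skip
  opt black
  io gray
    parser gray
      parser→net: net is gray → back edge
First back edge: parser → net.

parser→net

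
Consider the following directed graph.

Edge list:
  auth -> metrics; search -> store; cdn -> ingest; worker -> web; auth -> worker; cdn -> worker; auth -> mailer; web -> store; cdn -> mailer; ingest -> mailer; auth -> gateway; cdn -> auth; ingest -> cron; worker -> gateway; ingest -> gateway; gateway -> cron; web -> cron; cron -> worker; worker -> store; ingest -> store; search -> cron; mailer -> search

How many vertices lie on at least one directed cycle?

4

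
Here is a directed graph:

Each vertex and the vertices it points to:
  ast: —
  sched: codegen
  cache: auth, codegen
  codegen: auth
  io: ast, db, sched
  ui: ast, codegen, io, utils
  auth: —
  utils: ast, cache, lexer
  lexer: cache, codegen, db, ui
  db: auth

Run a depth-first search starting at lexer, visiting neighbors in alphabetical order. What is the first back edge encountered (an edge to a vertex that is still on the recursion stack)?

utils->lexer

DFS from lexer (visiting neighbors in alphabetical order); mark gray on enter, black on exit:
lexer gray
  cache gray
    auth gray
    auth black
    codegen gray
      codegen→auth: auth black — skip
    codegen black
  cache black
  lexer→codegen: codegen black — skip
  db gray
    db→auth: auth black — skip
  db black
  ui gray
    ast gray
    ast black
    ui→codegen: codegen black — skip
    io gray
      io→ast: ast black — skip
      io→db: db black — skip
      sched gray
        sched→codegen: codegen black — skip
      sched black
    io black
    utils gray
      utils→ast: ast black — skip
      utils→cache: cache black — skip
      utils→lexer: lexer is gray → back edge
First back edge: utils → lexer.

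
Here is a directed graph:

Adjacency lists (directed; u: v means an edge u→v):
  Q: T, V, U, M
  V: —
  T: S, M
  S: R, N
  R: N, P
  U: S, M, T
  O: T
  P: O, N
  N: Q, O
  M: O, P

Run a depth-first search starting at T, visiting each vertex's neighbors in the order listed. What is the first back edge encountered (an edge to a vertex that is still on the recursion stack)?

DFS from T (visiting each vertex's neighbors in the order listed); mark gray on enter, black on exit:
T gray
  S gray
    R gray
      N gray
        Q gray
          Q→T: T is gray → back edge
First back edge: Q → T.

Q→T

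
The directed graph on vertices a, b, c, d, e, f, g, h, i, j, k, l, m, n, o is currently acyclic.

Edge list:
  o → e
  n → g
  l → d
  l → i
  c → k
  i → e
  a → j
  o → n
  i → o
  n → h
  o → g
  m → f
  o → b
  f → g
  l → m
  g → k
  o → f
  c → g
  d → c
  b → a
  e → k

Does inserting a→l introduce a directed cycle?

Adding a→l creates a cycle iff l can already reach a.
Path from l: l → i → o → b → a.
So l → … → a → l is a cycle.

Yes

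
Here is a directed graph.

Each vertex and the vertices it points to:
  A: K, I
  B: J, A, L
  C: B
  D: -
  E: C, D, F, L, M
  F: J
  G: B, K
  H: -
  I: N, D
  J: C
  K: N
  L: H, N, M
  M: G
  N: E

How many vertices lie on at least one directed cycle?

A vertex is on a directed cycle iff it belongs to a strongly connected component of size ≥ 2 (or has a self-loop).
The vertices on cycles are {A, B, C, E, F, G, I, J, K, L, M, N} — 12 in total.

12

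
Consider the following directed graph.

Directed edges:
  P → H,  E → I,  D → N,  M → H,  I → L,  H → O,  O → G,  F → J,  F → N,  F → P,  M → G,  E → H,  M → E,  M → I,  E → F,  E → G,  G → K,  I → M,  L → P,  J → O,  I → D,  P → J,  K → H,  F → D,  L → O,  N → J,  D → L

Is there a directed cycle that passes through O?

Yes

O is on a cycle iff O can reach itself via ≥1 edge.
O → G → K → H → O — yes.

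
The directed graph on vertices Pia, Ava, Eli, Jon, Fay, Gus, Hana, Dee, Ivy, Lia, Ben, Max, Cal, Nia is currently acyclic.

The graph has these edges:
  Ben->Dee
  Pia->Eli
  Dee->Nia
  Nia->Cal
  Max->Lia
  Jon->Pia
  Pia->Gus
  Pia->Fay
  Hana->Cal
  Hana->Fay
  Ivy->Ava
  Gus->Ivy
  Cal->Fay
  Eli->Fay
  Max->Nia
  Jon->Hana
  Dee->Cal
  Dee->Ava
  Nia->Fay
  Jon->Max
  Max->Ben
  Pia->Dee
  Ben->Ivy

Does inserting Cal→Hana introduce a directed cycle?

Adding Cal→Hana creates a cycle iff Hana can already reach Cal.
Path from Hana: Hana → Cal.
So Hana → … → Cal → Hana is a cycle.

Yes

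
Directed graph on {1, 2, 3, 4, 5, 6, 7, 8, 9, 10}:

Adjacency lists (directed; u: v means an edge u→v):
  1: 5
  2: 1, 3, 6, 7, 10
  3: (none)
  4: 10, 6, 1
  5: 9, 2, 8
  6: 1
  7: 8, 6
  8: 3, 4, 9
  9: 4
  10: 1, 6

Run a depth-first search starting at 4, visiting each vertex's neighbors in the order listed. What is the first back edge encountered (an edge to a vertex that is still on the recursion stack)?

9→4

DFS from 4 (visiting each vertex's neighbors in the order listed); mark gray on enter, black on exit:
4 gray
  10 gray
    1 gray
      5 gray
        9 gray
          9→4: 4 is gray → back edge
First back edge: 9 → 4.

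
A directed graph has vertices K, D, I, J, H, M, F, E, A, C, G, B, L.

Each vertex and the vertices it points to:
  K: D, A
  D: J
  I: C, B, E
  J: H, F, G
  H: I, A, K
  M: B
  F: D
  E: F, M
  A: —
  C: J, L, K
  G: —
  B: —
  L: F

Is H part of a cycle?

H is on a cycle iff H can reach itself via ≥1 edge.
H → I → C → J → H — yes.

Yes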